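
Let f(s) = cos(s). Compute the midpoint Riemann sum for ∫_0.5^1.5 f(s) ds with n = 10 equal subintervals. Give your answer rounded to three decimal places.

Δs = (1.5 − 0.5)/10 = 0.1.
Midpoints: 0.55, 0.65, 0.75, 0.85, 0.95, 1.05, 1.15, 1.25, 1.35, 1.45.
f(0.55) ≈ 0.853, f(0.65) ≈ 0.796, f(0.75) ≈ 0.732, f(0.85) ≈ 0.660, f(0.95) ≈ 0.582, f(1.05) ≈ 0.498, f(1.15) ≈ 0.408, f(1.25) ≈ 0.315, f(1.35) ≈ 0.219, f(1.45) ≈ 0.121.
Sum = Δs · [f(0.55) + f(0.65) + f(0.75) + ...].
Sum ≈ 0.518.

0.518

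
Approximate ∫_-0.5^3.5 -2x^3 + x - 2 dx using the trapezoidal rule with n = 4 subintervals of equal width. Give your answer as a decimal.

-83

Δx = (3.5 − (-0.5))/4 = 1.
f(-0.5) = -2.25, f(0.5) = -1.75, f(1.5) = -7.25, f(2.5) = -30.75, f(3.5) = -84.25.
T_4 = (Δx/2)·[f(x_0) + 2f(x_1) + 2f(x_2) + 2f(x_3) + f(x_4)].
Sum = -83.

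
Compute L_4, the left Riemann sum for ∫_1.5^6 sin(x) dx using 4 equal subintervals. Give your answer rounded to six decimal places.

-0.075323

Δx = (6 − 1.5)/4 = 1.125.
Left endpoints: 1.5, 2.625, 3.75, 4.875.
f(1.5) ≈ 0.997495, f(2.625) ≈ 0.493920, f(3.75) ≈ -0.571561, f(4.875) ≈ -0.986808.
Sum = Δx · [f(1.5) + f(2.625) + f(3.75) + f(4.875)].
Sum ≈ -0.075323.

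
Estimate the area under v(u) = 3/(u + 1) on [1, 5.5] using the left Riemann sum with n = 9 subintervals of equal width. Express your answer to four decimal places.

3.8096

Δu = (5.5 − 1)/9 = 0.5.
Left endpoints: 1, 1.5, 2, 2.5, 3, 3.5, 4, 4.5, 5.
v(1) = 1.5, v(1.5) = 1.2, v(2) = 1, v(2.5) = 6/7, v(3) = 0.75, v(3.5) = 2/3, v(4) = 0.6, v(4.5) = 6/11, v(5) = 0.5.
Sum = Δu · [v(1) + v(1.5) + v(2) + ...].
Sum ≈ 3.8096.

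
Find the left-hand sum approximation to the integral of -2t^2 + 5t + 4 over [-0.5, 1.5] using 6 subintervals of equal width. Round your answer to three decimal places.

9.593

Δt = (1.5 − (-0.5))/6 = 1/3.
Left endpoints: -0.5, -1/6, 1/6, 0.5, 5/6, 7/6.
f(-0.5) = 1, f(-1/6) = 28/9, f(1/6) = 43/9, f(0.5) = 6, f(5/6) = 61/9, f(7/6) = 64/9.
Sum = Δt · [f(-0.5) + f(-1/6) + f(1/6) + ...].
Sum ≈ 9.593.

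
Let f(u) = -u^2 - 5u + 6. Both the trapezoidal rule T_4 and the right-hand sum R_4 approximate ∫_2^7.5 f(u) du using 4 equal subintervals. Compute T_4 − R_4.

T_4 = -237.31640625.
R_4 = -292.14453125.
T_4 − R_4 = 54.828125.

54.828125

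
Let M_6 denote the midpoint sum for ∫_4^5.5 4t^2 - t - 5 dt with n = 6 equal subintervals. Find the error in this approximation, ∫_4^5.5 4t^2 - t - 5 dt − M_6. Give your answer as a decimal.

0.03125

Exact integral: ∫_4^5.5 f(t) dt = 121.875.
M_6 = 121.84375.
Error = 121.875 − 121.84375 = 0.03125.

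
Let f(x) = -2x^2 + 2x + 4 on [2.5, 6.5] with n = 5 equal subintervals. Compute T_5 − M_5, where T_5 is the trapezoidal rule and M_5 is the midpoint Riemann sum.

-1.28

T_5 = -121.52.
M_5 = -120.24.
T_5 − M_5 = -1.28.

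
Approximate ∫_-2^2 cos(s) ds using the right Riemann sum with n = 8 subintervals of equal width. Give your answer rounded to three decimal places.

1.781

Δs = (2 − (-2))/8 = 0.5.
Right endpoints: -1.5, -1, -0.5, 0, 0.5, 1, 1.5, 2.
f(-1.5) ≈ 0.071, f(-1) ≈ 0.540, f(-0.5) ≈ 0.878, f(0) ≈ 1.000, f(0.5) ≈ 0.878, f(1) ≈ 0.540, f(1.5) ≈ 0.071, f(2) ≈ -0.416.
Sum = Δs · [f(-1.5) + f(-1) + f(-0.5) + ...].
Sum ≈ 1.781.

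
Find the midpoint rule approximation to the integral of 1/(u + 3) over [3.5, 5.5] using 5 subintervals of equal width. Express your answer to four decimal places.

0.2682

Δu = (5.5 − 3.5)/5 = 0.4.
Midpoints: 3.7, 4.1, 4.5, 4.9, 5.3.
f(3.7) = 10/67, f(4.1) = 10/71, f(4.5) = 2/15, f(4.9) = 10/79, f(5.3) = 10/83.
Sum = Δu · [f(3.7) + f(4.1) + f(4.5) + f(4.9) + f(5.3)].
Sum ≈ 0.2682.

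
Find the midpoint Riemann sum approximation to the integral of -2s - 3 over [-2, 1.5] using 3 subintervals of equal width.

-8.75

Δs = (1.5 − (-2))/3 = 7/6.
Midpoints: -17/12, -0.25, 11/12.
f(-17/12) = -1/6, f(-0.25) = -2.5, f(11/12) = -29/6.
Sum = Δs · [f(-17/12) + f(-0.25) + f(11/12)].
Sum = -8.75.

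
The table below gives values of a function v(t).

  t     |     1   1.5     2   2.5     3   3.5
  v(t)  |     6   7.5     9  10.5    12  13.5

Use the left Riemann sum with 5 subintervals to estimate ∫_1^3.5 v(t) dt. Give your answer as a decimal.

Δt = 0.5.
Sum = 0.5·[6 + 7.5 + 9 + 10.5 + 12] = 22.5.

22.5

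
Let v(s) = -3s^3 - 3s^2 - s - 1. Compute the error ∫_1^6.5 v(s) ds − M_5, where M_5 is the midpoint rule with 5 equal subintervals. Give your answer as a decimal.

-20.3809375

Exact integral: ∫_1^6.5 v(s) ds = -1637.796875.
M_5 = -1617.4159375.
Error = -1637.796875 − (-1617.4159375) = -20.3809375.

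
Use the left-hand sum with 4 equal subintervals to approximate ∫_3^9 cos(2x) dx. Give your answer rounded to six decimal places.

Δx = (9 − 3)/4 = 1.5.
Left endpoints: 3, 4.5, 6, 7.5.
f(3) ≈ 0.960170, f(4.5) ≈ -0.911130, f(6) ≈ 0.843854, f(7.5) ≈ -0.759688.
Sum = Δx · [f(3) + f(4.5) + f(6) + f(7.5)].
Sum ≈ 0.199809.

0.199809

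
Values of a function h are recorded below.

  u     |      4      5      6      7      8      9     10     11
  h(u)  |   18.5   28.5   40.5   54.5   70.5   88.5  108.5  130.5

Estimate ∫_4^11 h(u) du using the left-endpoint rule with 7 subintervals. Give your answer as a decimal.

409.5

Δu = 1.
Sum = 1·[18.5 + 28.5 + 40.5 + 54.5 + 70.5 + 88.5 + 108.5] = 409.5.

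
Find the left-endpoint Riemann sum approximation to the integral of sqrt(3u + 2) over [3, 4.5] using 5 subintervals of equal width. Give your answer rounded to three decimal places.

5.360

Δu = (4.5 − 3)/5 = 0.3.
Left endpoints: 3, 3.3, 3.6, 3.9, 4.2.
f(3) ≈ 3.317, f(3.3) ≈ 3.450, f(3.6) ≈ 3.578, f(3.9) ≈ 3.701, f(4.2) ≈ 3.821.
Sum = Δu · [f(3) + f(3.3) + f(3.6) + f(3.9) + f(4.2)].
Sum ≈ 5.360.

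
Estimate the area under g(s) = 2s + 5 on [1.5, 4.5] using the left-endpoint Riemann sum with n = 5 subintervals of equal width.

31.2

Δs = (4.5 − 1.5)/5 = 0.6.
Left endpoints: 1.5, 2.1, 2.7, 3.3, 3.9.
g(1.5) = 8, g(2.1) = 9.2, g(2.7) = 10.4, g(3.3) = 11.6, g(3.9) = 12.8.
Sum = Δs · [g(1.5) + g(2.1) + g(2.7) + g(3.3) + g(3.9)].
Sum = 31.2.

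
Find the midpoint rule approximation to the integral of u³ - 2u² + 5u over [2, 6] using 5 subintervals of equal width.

259.2

Δu = (6 − 2)/5 = 0.8.
Midpoints: 2.4, 3.2, 4, 4.8, 5.6.
f(2.4) = 14.304, f(3.2) = 28.288, f(4) = 52, f(4.8) = 88.512, f(5.6) = 140.896.
Sum = Δu · [f(2.4) + f(3.2) + f(4) + f(4.8) + f(5.6)].
Sum = 259.2.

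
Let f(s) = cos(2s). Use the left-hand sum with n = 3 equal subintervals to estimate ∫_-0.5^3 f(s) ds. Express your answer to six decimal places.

-0.104705

Δs = (3 − (-0.5))/3 = 7/6.
Left endpoints: -0.5, 2/3, 11/6.
f(-0.5) ≈ 0.540302, f(2/3) ≈ 0.235238, f(11/6) ≈ -0.865287.
Sum = Δs · [f(-0.5) + f(2/3) + f(11/6)].
Sum ≈ -0.104705.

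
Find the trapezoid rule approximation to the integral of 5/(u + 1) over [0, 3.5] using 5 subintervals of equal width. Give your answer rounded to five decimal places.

Δu = (3.5 − 0)/5 = 0.7.
f(0) = 5, f(0.7) = 50/17, f(1.4) = 25/12, f(2.1) = 50/31, f(2.8) = 25/19, f(3.5) = 10/9.
T_5 = (Δu/2)·[f(u_0) + 2f(u_1) + ... + 2f(u_{4}) + f(u_5)].
Sum ≈ 7.70613.

7.70613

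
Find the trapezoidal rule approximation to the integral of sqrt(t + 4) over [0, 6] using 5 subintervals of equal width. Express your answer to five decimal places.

15.73752

Δt = (6 − 0)/5 = 1.2.
f(0) ≈ 2.00000, f(1.2) ≈ 2.28035, f(2.4) ≈ 2.52982, f(3.6) ≈ 2.75681, f(4.8) ≈ 2.96648, f(6) ≈ 3.16228.
T_5 = (Δt/2)·[f(t_0) + 2f(t_1) + ... + 2f(t_{4}) + f(t_5)].
Sum ≈ 15.73752.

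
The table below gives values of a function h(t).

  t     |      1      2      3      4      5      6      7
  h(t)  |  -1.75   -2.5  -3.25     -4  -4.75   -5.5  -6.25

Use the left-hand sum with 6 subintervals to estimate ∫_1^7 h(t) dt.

-21.75

Δt = 1.
Sum = 1·[(-1.75) + (-2.5) + (-3.25) + (-4) + (-4.75) + (-5.5)] = -21.75.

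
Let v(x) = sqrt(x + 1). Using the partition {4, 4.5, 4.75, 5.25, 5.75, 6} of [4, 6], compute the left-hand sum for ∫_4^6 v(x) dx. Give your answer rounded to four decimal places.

Subinterval widths: 0.5, 0.25, 0.5, 0.5, 0.25.
Left endpoints: 4, 4.5, 4.75, 5.25, 5.75.
v(4) ≈ 2.2361, v(4.5) ≈ 2.3452, v(4.75) ≈ 2.3979, v(5.25) ≈ 2.5000, v(5.75) ≈ 2.5981.
Sum = Σ Δx_i · v(x_i).
Sum ≈ 4.8028.

4.8028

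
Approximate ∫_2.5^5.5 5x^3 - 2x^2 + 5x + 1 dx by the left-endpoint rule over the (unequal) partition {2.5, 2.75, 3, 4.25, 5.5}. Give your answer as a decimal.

Subinterval widths: 0.25, 0.25, 1.25, 1.25.
Left endpoints: 2.5, 2.75, 3, 4.25.
f(2.5) = 79.125, f(2.75) = 103.609375, f(3) = 133, f(4.25) = 369.953125.
Sum = Σ Δx_i · f(x_i).
Sum = 674.375.

674.375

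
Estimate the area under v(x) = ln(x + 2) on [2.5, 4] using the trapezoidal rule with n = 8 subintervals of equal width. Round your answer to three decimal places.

2.482

Δx = (4 − 2.5)/8 = 0.1875.
v(2.5) ≈ 1.504, v(2.6875) ≈ 1.545, v(2.875) ≈ 1.584, v(3.0625) ≈ 1.622, v(3.25) ≈ 1.658, v(3.4375) ≈ 1.693, v(3.625) ≈ 1.727, v(3.8125) ≈ 1.760, v(4) ≈ 1.792.
T_8 = (Δx/2)·[v(x_0) + 2v(x_1) + ... + 2v(x_{7}) + v(x_8)].
Sum ≈ 2.482.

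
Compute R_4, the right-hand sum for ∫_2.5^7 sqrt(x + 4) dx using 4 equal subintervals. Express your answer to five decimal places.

13.70076

Δx = (7 − 2.5)/4 = 1.125.
Right endpoints: 3.625, 4.75, 5.875, 7.
f(3.625) ≈ 2.76134, f(4.75) ≈ 2.95804, f(5.875) ≈ 3.14245, f(7) ≈ 3.31662.
Sum = Δx · [f(3.625) + f(4.75) + f(5.875) + f(7)].
Sum ≈ 13.70076.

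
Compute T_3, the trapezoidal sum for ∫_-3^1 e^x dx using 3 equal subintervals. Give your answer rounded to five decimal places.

3.05259

Δx = (1 − (-3))/3 = 4/3.
f(-3) ≈ 0.04979, f(-5/3) ≈ 0.18888, f(-1/3) ≈ 0.71653, f(1) ≈ 2.71828.
T_3 = (Δx/2)·[f(x_0) + 2f(x_1) + 2f(x_2) + f(x_3)].
Sum ≈ 3.05259.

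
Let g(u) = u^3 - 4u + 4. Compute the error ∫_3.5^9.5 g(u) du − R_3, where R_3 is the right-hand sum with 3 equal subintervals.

-868.5

Exact integral: ∫_3.5^9.5 g(u) du = 1866.75.
R_3 = 2735.25.
Error = 1866.75 − 2735.25 = -868.5.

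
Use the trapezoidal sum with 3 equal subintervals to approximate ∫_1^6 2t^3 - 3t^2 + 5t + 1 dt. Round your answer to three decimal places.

566.667

Δt = (6 − 1)/3 = 5/3.
f(1) = 5, f(8/3) = 835/27, f(13/3) = 3485/27, f(6) = 355.
T_3 = (Δt/2)·[f(t_0) + 2f(t_1) + 2f(t_2) + f(t_3)].
Sum ≈ 566.667.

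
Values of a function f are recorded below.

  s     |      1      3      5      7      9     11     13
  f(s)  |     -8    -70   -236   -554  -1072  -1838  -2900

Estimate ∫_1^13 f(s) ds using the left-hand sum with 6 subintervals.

-7556

Δs = 2.
Sum = 2·[(-8) + (-70) + (-236) + (-554) + (-1072) + (-1838)] = -7556.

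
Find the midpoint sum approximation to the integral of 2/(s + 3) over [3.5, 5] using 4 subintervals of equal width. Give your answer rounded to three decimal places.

0.415

Δs = (5 − 3.5)/4 = 0.375.
Midpoints: 3.6875, 4.0625, 4.4375, 4.8125.
f(3.6875) = 32/107, f(4.0625) = 32/113, f(4.4375) = 32/119, f(4.8125) = 0.256.
Sum = Δs · [f(3.6875) + f(4.0625) + f(4.4375) + f(4.8125)].
Sum ≈ 0.415.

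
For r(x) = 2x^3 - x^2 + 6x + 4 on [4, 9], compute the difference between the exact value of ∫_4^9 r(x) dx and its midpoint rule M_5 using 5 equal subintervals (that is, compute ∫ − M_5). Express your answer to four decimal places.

Exact integral: ∫_4^9 r(x) dx ≈ 3145.833333.
M_5 = 3130.
Error ≈ 3145.833333 − 3130 ≈ 15.8333.

15.8333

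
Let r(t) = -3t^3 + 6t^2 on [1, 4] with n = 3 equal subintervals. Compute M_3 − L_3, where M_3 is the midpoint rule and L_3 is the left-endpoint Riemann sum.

-37.125

M_3 = -61.125.
L_3 = -24.
M_3 − L_3 = -37.125.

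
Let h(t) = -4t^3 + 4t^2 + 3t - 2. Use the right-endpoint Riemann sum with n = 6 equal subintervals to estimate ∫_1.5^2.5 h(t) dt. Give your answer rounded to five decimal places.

-16.25926

Δt = (2.5 − 1.5)/6 = 1/6.
Right endpoints: 5/3, 11/6, 2, 13/6, 7/3, 2.5.
h(5/3) = -119/27, h(11/6) = -208/27, h(2) = -12, h(13/6) = -470/27, h(7/3) = -649/27, h(2.5) = -32.
Sum = Δt · [h(5/3) + h(11/6) + h(2) + ...].
Sum ≈ -16.25926.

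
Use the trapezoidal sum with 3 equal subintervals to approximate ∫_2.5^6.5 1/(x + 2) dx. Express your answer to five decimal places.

Δx = (6.5 − 2.5)/3 = 4/3.
f(2.5) = 2/9, f(23/6) = 6/35, f(31/6) = 6/43, f(6.5) = 2/17.
T_3 = (Δx/2)·[f(x_0) + 2f(x_1) + 2f(x_2) + f(x_3)].
Sum ≈ 0.64120.

0.64120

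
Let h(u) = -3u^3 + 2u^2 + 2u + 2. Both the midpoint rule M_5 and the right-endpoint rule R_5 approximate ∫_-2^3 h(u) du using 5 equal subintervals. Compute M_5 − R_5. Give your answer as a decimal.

45.625

M_5 = -9.375.
R_5 = -55.
M_5 − R_5 = 45.625.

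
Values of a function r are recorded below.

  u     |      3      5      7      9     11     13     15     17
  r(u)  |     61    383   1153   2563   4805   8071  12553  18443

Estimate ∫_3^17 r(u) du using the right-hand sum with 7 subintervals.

Δu = 2.
Sum = 2·[383 + 1153 + 2563 + 4805 + 8071 + 12553 + 18443] = 95942.

95942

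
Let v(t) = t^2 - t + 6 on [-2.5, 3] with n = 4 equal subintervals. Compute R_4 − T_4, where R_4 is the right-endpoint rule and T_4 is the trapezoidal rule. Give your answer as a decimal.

R_4 = 45.67578125.
T_4 = 47.56640625.
R_4 − T_4 = -1.890625.

-1.890625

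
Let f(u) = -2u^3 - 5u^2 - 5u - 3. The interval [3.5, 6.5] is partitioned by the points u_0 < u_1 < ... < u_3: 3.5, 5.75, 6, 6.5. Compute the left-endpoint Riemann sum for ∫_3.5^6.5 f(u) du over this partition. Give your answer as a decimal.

-843.6953125

Subinterval widths: 2.25, 0.25, 0.5.
Left endpoints: 3.5, 5.75, 6.
f(3.5) = -167.5, f(5.75) = -577.28125, f(6) = -645.
Sum = Σ Δu_i · f(u_i).
Sum = -843.6953125.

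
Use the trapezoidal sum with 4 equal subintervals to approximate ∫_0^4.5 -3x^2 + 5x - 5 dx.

Δx = (4.5 − 0)/4 = 1.125.
f(0) = -5, f(1.125) = -3.171875, f(2.25) = -8.9375, f(3.375) = -22.296875, f(4.5) = -43.25.
T_4 = (Δx/2)·[f(x_0) + 2f(x_1) + 2f(x_2) + 2f(x_3) + f(x_4)].
Sum = -65.84765625.

-65.84765625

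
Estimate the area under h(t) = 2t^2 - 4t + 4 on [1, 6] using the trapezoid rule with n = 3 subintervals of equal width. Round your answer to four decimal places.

97.9630

Δt = (6 − 1)/3 = 5/3.
h(1) = 2, h(8/3) = 68/9, h(13/3) = 218/9, h(6) = 52.
T_3 = (Δt/2)·[h(t_0) + 2h(t_1) + 2h(t_2) + h(t_3)].
Sum ≈ 97.9630.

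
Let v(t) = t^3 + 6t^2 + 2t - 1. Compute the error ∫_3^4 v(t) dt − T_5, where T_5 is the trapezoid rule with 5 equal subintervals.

Exact integral: ∫_3^4 v(t) dt = 123.75.
T_5 = 123.86.
Error = 123.75 − 123.86 = -0.11.

-0.11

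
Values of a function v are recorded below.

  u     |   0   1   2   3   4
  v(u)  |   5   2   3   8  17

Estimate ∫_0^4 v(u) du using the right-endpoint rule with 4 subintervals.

Δu = 1.
Sum = 1·[2 + 3 + 8 + 17] = 30.

30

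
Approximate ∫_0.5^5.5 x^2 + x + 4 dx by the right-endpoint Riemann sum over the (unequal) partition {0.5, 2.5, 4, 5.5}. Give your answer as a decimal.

121.125

Subinterval widths: 2, 1.5, 1.5.
Right endpoints: 2.5, 4, 5.5.
f(2.5) = 12.75, f(4) = 24, f(5.5) = 39.75.
Sum = Σ Δx_i · f(x_i).
Sum = 121.125.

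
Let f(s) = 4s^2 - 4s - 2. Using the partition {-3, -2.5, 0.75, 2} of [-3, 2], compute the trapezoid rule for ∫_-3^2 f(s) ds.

Subinterval widths: 0.5, 3.25, 1.25.
f(-3) = 46, f(-2.5) = 33, f(0.75) = -2.75, f(2) = 6.
On each subinterval the trapezoid contributes (Δs_i/2)·[f(s_{i-1}) + f(s_i)].
Sum = 70.9375.

70.9375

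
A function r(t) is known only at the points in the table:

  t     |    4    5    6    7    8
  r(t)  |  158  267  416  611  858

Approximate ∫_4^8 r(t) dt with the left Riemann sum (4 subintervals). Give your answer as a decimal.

1452

Δt = 1.
Sum = 1·[158 + 267 + 416 + 611] = 1452.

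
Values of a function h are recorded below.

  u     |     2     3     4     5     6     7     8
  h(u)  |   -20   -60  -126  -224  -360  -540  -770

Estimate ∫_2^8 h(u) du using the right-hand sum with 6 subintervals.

Δu = 1.
Sum = 1·[(-60) + (-126) + (-224) + (-360) + (-540) + (-770)] = -2080.

-2080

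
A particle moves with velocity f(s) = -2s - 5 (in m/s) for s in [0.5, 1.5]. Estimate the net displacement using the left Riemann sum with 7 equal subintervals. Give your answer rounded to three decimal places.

-6.857

Δs = (1.5 − 0.5)/7 = 1/7.
Left endpoints: 0.5, 9/14, 11/14, 13/14, 15/14, 17/14, 19/14.
f(0.5) = -6, f(9/14) = -44/7, f(11/14) = -46/7, f(13/14) = -48/7, f(15/14) = -50/7, f(17/14) = -52/7, f(19/14) = -54/7.
Sum = Δs · [f(0.5) + f(9/14) + f(11/14) + ...].
Sum ≈ -6.857.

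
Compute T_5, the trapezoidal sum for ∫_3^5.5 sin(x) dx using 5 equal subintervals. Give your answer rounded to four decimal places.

-1.6631

Δx = (5.5 − 3)/5 = 0.5.
f(3) ≈ 0.1411, f(3.5) ≈ -0.3508, f(4) ≈ -0.7568, f(4.5) ≈ -0.9775, f(5) ≈ -0.9589, f(5.5) ≈ -0.7055.
T_5 = (Δx/2)·[f(x_0) + 2f(x_1) + ... + 2f(x_{4}) + f(x_5)].
Sum ≈ -1.6631.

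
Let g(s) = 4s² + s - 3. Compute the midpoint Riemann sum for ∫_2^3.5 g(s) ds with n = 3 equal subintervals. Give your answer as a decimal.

Δs = (3.5 − 2)/3 = 0.5.
Midpoints: 2.25, 2.75, 3.25.
g(2.25) = 19.5, g(2.75) = 30, g(3.25) = 42.5.
Sum = Δs · [g(2.25) + g(2.75) + g(3.25)].
Sum = 46.

46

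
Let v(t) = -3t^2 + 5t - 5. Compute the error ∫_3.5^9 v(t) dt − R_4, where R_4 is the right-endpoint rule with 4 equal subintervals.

128.08984375

Exact integral: ∫_3.5^9 v(t) dt = -541.75.
R_4 = -669.83984375.
Error = -541.75 − (-669.83984375) = 128.08984375.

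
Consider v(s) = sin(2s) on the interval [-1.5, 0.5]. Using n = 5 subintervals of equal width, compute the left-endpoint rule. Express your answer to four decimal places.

-0.9204

Δs = (0.5 − (-1.5))/5 = 0.4.
Left endpoints: -1.5, -1.1, -0.7, -0.3, 0.1.
v(-1.5) ≈ -0.1411, v(-1.1) ≈ -0.8085, v(-0.7) ≈ -0.9854, v(-0.3) ≈ -0.5646, v(0.1) ≈ 0.1987.
Sum = Δs · [v(-1.5) + v(-1.1) + v(-0.7) + v(-0.3) + v(0.1)].
Sum ≈ -0.9204.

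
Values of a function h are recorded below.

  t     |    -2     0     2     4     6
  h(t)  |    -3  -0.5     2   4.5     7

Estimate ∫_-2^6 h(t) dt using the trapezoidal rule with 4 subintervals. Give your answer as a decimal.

Δt = 2.
T_4 = (2/2)·[(-3) + 2·(-0.5) + 2·2 + 2·4.5 + 7] = 16.

16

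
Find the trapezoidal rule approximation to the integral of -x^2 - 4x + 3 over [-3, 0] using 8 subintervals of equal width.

17.9296875

Δx = (0 − (-3))/8 = 0.375.
f(-3) = 6, f(-2.625) = 6.609375, f(-2.25) = 6.9375, f(-1.875) = 6.984375, f(-1.5) = 6.75, f(-1.125) = 6.234375, f(-0.75) = 5.4375, f(-0.375) = 4.359375, f(0) = 3.
T_8 = (Δx/2)·[f(x_0) + 2f(x_1) + ... + 2f(x_{7}) + f(x_8)].
Sum = 17.9296875.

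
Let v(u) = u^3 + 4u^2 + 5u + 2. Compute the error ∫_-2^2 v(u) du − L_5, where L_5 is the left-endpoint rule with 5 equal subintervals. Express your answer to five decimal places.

12.69333

Exact integral: ∫_-2^2 v(u) du ≈ 29.3333333.
L_5 = 16.64.
Error ≈ 29.3333333 − 16.64 ≈ 12.69333.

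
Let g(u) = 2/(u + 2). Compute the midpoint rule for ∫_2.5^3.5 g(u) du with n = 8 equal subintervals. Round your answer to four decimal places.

0.4013

Δu = (3.5 − 2.5)/8 = 0.125.
Midpoints: 2.5625, 2.6875, 2.8125, 2.9375, 3.0625, 3.1875, 3.3125, 3.4375.
g(2.5625) = 32/73, g(2.6875) = 32/75, g(2.8125) = 32/77, g(2.9375) = 32/79, g(3.0625) = 32/81, g(3.1875) = 32/83, g(3.3125) = 32/85, g(3.4375) = 32/87.
Sum = Δu · [g(2.5625) + g(2.6875) + g(2.8125) + ...].
Sum ≈ 0.4013.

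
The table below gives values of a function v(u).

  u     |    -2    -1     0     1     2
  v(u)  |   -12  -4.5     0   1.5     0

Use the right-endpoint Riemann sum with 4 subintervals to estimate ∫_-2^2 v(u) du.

Δu = 1.
Sum = 1·[(-4.5) + 0 + 1.5 + 0] = -3.

-3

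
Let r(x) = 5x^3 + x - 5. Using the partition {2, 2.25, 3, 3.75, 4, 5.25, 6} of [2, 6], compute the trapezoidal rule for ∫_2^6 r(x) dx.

Subinterval widths: 0.25, 0.75, 0.75, 0.25, 1.25, 0.75.
r(2) = 37, r(2.25) = 54.203125, r(3) = 133, r(3.75) = 262.421875, r(4) = 319, r(5.25) = 723.765625, r(6) = 1081.
On each subinterval the trapezoid contributes (Δx_i/2)·[r(x_{i-1}) + r(x_i)].
Sum = 1631.078125.

1631.078125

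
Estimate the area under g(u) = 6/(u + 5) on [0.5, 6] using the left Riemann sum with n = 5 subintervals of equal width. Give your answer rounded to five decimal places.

Δu = (6 − 0.5)/5 = 1.1.
Left endpoints: 0.5, 1.6, 2.7, 3.8, 4.9.
g(0.5) = 12/11, g(1.6) = 10/11, g(2.7) = 60/77, g(3.8) = 15/22, g(4.9) = 20/33.
Sum = Δu · [g(0.5) + g(1.6) + g(2.7) + g(3.8) + g(4.9)].
Sum ≈ 4.47381.

4.47381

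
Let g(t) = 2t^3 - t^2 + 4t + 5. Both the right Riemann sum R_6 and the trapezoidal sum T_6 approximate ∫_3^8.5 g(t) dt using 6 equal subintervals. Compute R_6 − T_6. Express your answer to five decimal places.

R_6 ≈ 3072.9181134.
T_6 ≈ 2553.6264468.
R_6 − T_6 ≈ 519.29167.

519.29167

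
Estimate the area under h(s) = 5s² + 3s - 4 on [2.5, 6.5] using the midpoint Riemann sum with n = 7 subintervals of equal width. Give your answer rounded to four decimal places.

469.1224

Δs = (6.5 − 2.5)/7 = 4/7.
Midpoints: 39/14, 47/14, 55/14, 4.5, 71/14, 79/14, 87/14.
h(39/14) = 8459/196, h(47/14) = 12235/196, h(55/14) = 16651/196, h(4.5) = 110.75, h(71/14) = 27403/196, h(79/14) = 33739/196, h(87/14) = 40715/196.
Sum = Δs · [h(39/14) + h(47/14) + h(55/14) + ...].
Sum ≈ 469.1224.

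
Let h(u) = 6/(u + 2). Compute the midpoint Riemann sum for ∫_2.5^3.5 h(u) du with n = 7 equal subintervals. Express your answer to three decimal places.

1.204

Δu = (3.5 − 2.5)/7 = 1/7.
Midpoints: 18/7, 19/7, 20/7, 3, 22/7, 23/7, 24/7.
h(18/7) = 1.3125, h(19/7) = 14/11, h(20/7) = 21/17, h(3) = 1.2, h(22/7) = 7/6, h(23/7) = 42/37, h(24/7) = 21/19.
Sum = Δu · [h(18/7) + h(19/7) + h(20/7) + ...].
Sum ≈ 1.204.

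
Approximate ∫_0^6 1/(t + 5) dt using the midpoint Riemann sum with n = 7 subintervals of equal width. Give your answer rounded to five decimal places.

0.78749

Δt = (6 − 0)/7 = 6/7.
Midpoints: 3/7, 9/7, 15/7, 3, 27/7, 33/7, 39/7.
f(3/7) = 7/38, f(9/7) = 7/44, f(15/7) = 0.14, f(3) = 0.125, f(27/7) = 7/62, f(33/7) = 7/68, f(39/7) = 7/74.
Sum = Δt · [f(3/7) + f(9/7) + f(15/7) + ...].
Sum ≈ 0.78749.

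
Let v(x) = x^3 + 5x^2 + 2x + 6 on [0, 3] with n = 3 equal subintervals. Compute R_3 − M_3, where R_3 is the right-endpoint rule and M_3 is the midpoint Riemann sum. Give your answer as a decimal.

R_3 = 136.
M_3 = 89.875.
R_3 − M_3 = 46.125.

46.125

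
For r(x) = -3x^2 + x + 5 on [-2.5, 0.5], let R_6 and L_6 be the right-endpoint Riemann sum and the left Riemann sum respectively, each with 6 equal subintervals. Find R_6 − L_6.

10.5

R_6 = 1.125.
L_6 = -9.375.
R_6 − L_6 = 10.5.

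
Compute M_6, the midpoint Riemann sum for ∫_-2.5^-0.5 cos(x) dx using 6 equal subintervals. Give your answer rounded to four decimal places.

Δx = (-0.5 − (-2.5))/6 = 1/3.
Midpoints: -7/3, -2, -5/3, -4/3, -1, -2/3.
f(-7/3) ≈ -0.6908, f(-2) ≈ -0.4161, f(-5/3) ≈ -0.0957, f(-4/3) ≈ 0.2352, f(-1) ≈ 0.5403, f(-2/3) ≈ 0.7859.
Sum = Δx · [f(-7/3) + f(-2) + f(-5/3) + ...].
Sum ≈ 0.1196.

0.1196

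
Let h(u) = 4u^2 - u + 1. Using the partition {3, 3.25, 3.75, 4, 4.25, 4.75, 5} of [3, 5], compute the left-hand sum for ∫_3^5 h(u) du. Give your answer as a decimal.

Subinterval widths: 0.25, 0.5, 0.25, 0.25, 0.5, 0.25.
Left endpoints: 3, 3.25, 3.75, 4, 4.25, 4.75.
h(3) = 34, h(3.25) = 40, h(3.75) = 53.5, h(4) = 61, h(4.25) = 69, h(4.75) = 86.5.
Sum = Σ Δu_i · h(u_i).
Sum = 113.25.

113.25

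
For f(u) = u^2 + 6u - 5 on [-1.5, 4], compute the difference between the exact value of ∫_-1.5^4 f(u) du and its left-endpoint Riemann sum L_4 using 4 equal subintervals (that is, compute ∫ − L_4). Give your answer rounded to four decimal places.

Exact integral: ∫_-1.5^4 f(u) du ≈ 36.208333.
L_4 = 5.80078125.
Error ≈ 36.208333 − 5.80078125 ≈ 30.4076.

30.4076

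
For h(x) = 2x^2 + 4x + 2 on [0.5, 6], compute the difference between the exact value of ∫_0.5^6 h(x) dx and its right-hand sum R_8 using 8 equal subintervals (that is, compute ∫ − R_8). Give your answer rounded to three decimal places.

-33.007

Exact integral: ∫_0.5^6 h(x) dx ≈ 226.41667.
R_8 ≈ 259.42383.
Error ≈ 226.41667 − 259.42383 ≈ -33.007.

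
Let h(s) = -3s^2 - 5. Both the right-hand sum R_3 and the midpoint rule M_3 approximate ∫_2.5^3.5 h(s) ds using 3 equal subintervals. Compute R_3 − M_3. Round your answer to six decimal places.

-3.083333

R_3 ≈ -35.30555556.
M_3 ≈ -32.22222222.
R_3 − M_3 ≈ -3.083333.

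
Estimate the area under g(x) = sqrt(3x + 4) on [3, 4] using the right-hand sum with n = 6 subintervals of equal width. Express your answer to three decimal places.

3.839

Δx = (4 − 3)/6 = 1/6.
Right endpoints: 19/6, 10/3, 3.5, 11/3, 23/6, 4.
g(19/6) ≈ 3.674, g(10/3) ≈ 3.742, g(3.5) ≈ 3.808, g(11/3) ≈ 3.873, g(23/6) ≈ 3.937, g(4) ≈ 4.000.
Sum = Δx · [g(19/6) + g(10/3) + g(3.5) + ...].
Sum ≈ 3.839.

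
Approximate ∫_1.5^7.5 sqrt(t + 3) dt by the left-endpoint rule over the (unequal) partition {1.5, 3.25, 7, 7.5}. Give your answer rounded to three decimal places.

14.668

Subinterval widths: 1.75, 3.75, 0.5.
Left endpoints: 1.5, 3.25, 7.
f(1.5) ≈ 2.121, f(3.25) ≈ 2.500, f(7) ≈ 3.162.
Sum = Σ Δt_i · f(t_i).
Sum ≈ 14.668.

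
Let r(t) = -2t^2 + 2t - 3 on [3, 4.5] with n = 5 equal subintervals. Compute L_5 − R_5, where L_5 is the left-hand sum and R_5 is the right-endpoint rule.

5.85

L_5 = -33.12.
R_5 = -38.97.
L_5 − R_5 = 5.85.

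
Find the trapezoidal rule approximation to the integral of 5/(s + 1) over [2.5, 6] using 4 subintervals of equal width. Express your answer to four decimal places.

3.4851

Δs = (6 − 2.5)/4 = 0.875.
f(2.5) = 10/7, f(3.375) = 8/7, f(4.25) = 20/21, f(5.125) = 40/49, f(6) = 5/7.
T_4 = (Δs/2)·[f(s_0) + 2f(s_1) + 2f(s_2) + 2f(s_3) + f(s_4)].
Sum ≈ 3.4851.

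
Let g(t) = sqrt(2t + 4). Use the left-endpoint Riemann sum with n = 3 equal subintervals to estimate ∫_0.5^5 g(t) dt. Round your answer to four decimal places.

Δt = (5 − 0.5)/3 = 1.5.
Left endpoints: 0.5, 2, 3.5.
g(0.5) ≈ 2.2361, g(2) ≈ 2.8284, g(3.5) ≈ 3.3166.
Sum = Δt · [g(0.5) + g(2) + g(3.5)].
Sum ≈ 12.5717.

12.5717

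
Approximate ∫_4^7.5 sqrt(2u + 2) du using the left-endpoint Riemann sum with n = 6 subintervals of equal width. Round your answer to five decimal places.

12.54101

Δu = (7.5 − 4)/6 = 7/12.
Left endpoints: 4, 55/12, 31/6, 5.75, 19/3, 83/12.
f(4) ≈ 3.16228, f(55/12) ≈ 3.34166, f(31/6) ≈ 3.51188, f(5.75) ≈ 3.67423, f(19/3) ≈ 3.82971, f(83/12) ≈ 3.97911.
Sum = Δu · [f(4) + f(55/12) + f(31/6) + ...].
Sum ≈ 12.54101.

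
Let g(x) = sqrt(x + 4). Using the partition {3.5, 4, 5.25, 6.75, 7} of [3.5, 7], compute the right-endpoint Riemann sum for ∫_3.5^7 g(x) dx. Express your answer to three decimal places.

Subinterval widths: 0.5, 1.25, 1.5, 0.25.
Right endpoints: 4, 5.25, 6.75, 7.
g(4) ≈ 2.828, g(5.25) ≈ 3.041, g(6.75) ≈ 3.279, g(7) ≈ 3.317.
Sum = Σ Δx_i · g(x_i).
Sum ≈ 10.963.

10.963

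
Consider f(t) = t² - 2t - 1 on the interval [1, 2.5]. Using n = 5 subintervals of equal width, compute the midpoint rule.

Δt = (2.5 − 1)/5 = 0.3.
Midpoints: 1.15, 1.45, 1.75, 2.05, 2.35.
f(1.15) = -1.9775, f(1.45) = -1.7975, f(1.75) = -1.4375, f(2.05) = -0.8975, f(2.35) = -0.1775.
Sum = Δt · [f(1.15) + f(1.45) + f(1.75) + f(2.05) + f(2.35)].
Sum = -1.88625.

-1.88625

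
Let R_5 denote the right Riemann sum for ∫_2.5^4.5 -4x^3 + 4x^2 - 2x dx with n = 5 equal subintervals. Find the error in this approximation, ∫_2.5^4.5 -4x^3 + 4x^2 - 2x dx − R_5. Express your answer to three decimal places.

Exact integral: ∫_2.5^4.5 f(x) dx ≈ -284.33333.
R_5 = -336.36.
Error ≈ -284.33333 − (-336.36) ≈ 52.027.

52.027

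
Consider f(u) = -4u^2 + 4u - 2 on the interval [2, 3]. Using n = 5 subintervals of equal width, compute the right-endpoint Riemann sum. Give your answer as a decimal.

Δu = (3 − 2)/5 = 0.2.
Right endpoints: 2.2, 2.4, 2.6, 2.8, 3.
f(2.2) = -12.56, f(2.4) = -15.44, f(2.6) = -18.64, f(2.8) = -22.16, f(3) = -26.
Sum = Δu · [f(2.2) + f(2.4) + f(2.6) + f(2.8) + f(3)].
Sum = -18.96.

-18.96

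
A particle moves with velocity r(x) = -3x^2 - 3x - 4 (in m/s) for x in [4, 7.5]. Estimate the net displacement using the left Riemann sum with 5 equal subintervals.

-387.17

Δx = (7.5 − 4)/5 = 0.7.
Left endpoints: 4, 4.7, 5.4, 6.1, 6.8.
r(4) = -64, r(4.7) = -84.37, r(5.4) = -107.68, r(6.1) = -133.93, r(6.8) = -163.12.
Sum = Δx · [r(4) + r(4.7) + r(5.4) + r(6.1) + r(6.8)].
Sum = -387.17.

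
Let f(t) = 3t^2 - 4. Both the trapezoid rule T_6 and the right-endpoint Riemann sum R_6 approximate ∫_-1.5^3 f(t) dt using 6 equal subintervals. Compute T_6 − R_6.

T_6 = 13.640625.
R_6 = 21.234375.
T_6 − R_6 = -7.59375.

-7.59375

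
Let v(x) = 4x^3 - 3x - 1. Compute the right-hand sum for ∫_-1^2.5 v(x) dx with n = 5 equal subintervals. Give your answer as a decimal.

48.86

Δx = (2.5 − (-1))/5 = 0.7.
Right endpoints: -0.3, 0.4, 1.1, 1.8, 2.5.
v(-0.3) = -0.208, v(0.4) = -1.944, v(1.1) = 1.024, v(1.8) = 16.928, v(2.5) = 54.
Sum = Δx · [v(-0.3) + v(0.4) + v(1.1) + v(1.8) + v(2.5)].
Sum = 48.86.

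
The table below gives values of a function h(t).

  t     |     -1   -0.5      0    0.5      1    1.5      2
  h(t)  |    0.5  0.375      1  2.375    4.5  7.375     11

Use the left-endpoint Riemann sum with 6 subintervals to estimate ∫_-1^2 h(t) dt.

8.0625

Δt = 0.5.
Sum = 0.5·[0.5 + 0.375 + 1 + 2.375 + 4.5 + 7.375] = 8.0625.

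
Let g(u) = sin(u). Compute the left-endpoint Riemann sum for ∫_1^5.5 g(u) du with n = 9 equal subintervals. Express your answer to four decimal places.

Δu = (5.5 − 1)/9 = 0.5.
Left endpoints: 1, 1.5, 2, 2.5, 3, 3.5, 4, 4.5, 5.
g(1) ≈ 0.8415, g(1.5) ≈ 0.9975, g(2) ≈ 0.9093, g(2.5) ≈ 0.5985, g(3) ≈ 0.1411, g(3.5) ≈ -0.3508, g(4) ≈ -0.7568, g(4.5) ≈ -0.9775, g(5) ≈ -0.9589.
Sum = Δu · [g(1) + g(1.5) + g(2) + ...].
Sum ≈ 0.2219.

0.2219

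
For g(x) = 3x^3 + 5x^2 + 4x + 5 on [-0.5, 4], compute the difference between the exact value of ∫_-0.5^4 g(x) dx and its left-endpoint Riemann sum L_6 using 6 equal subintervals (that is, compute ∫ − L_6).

Exact integral: ∫_-0.5^4 g(x) dx = 352.828125.
L_6 = 253.16015625.
Error = 352.828125 − 253.16015625 = 99.66796875.

99.66796875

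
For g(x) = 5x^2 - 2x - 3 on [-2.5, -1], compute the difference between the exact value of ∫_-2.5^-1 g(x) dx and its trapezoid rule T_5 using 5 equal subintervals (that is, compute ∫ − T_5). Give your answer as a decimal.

Exact integral: ∫_-2.5^-1 g(x) dx = 25.125.
T_5 = 25.2375.
Error = 25.125 − 25.2375 = -0.1125.

-0.1125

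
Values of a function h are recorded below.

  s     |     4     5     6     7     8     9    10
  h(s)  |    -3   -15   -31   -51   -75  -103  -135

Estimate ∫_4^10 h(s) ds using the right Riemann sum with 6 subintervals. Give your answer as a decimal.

Δs = 1.
Sum = 1·[(-15) + (-31) + (-51) + (-75) + (-103) + (-135)] = -410.

-410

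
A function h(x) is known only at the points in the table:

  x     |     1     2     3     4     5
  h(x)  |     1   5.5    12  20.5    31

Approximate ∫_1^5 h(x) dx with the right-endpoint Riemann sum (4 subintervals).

Δx = 1.
Sum = 1·[5.5 + 12 + 20.5 + 31] = 69.

69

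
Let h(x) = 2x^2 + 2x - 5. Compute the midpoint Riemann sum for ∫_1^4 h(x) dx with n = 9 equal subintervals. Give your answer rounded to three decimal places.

41.944

Δx = (4 − 1)/9 = 1/3.
Midpoints: 7/6, 1.5, 11/6, 13/6, 2.5, 17/6, 19/6, 3.5, 23/6.
h(7/6) = 1/18, h(1.5) = 2.5, h(11/6) = 97/18, h(13/6) = 157/18, h(2.5) = 12.5, h(17/6) = 301/18, h(19/6) = 385/18, h(3.5) = 26.5, h(23/6) = 577/18.
Sum = Δx · [h(7/6) + h(1.5) + h(11/6) + ...].
Sum ≈ 41.944.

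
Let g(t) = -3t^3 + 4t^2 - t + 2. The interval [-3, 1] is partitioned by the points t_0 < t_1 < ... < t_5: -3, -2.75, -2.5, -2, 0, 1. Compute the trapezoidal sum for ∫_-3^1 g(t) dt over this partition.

127.23828125

Subinterval widths: 0.25, 0.25, 0.5, 2, 1.
g(-3) = 122, g(-2.75) = 97.390625, g(-2.5) = 76.375, g(-2) = 44, g(0) = 2, g(1) = 2.
On each subinterval the trapezoid contributes (Δt_i/2)·[g(t_{i-1}) + g(t_i)].
Sum = 127.23828125.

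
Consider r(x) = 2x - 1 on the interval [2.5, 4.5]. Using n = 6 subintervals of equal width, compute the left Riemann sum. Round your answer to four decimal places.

11.3333

Δx = (4.5 − 2.5)/6 = 1/3.
Left endpoints: 2.5, 17/6, 19/6, 3.5, 23/6, 25/6.
r(2.5) = 4, r(17/6) = 14/3, r(19/6) = 16/3, r(3.5) = 6, r(23/6) = 20/3, r(25/6) = 22/3.
Sum = Δx · [r(2.5) + r(17/6) + r(19/6) + ...].
Sum ≈ 11.3333.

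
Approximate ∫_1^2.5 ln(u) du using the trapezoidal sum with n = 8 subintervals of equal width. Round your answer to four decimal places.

Δu = (2.5 − 1)/8 = 0.1875.
f(1) ≈ 0.0000, f(1.1875) ≈ 0.1719, f(1.375) ≈ 0.3185, f(1.5625) ≈ 0.4463, f(1.75) ≈ 0.5596, f(1.9375) ≈ 0.6614, f(2.125) ≈ 0.7538, f(2.3125) ≈ 0.8383, f(2.5) ≈ 0.9163.
T_8 = (Δu/2)·[f(u_0) + 2f(u_1) + ... + 2f(u_{7}) + f(u_8)].
Sum ≈ 0.7890.

0.7890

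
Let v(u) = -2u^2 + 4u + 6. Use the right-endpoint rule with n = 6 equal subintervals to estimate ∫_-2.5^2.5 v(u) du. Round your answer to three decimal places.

Δu = (2.5 − (-2.5))/6 = 5/6.
Right endpoints: -5/3, -5/6, 0, 5/6, 5/3, 2.5.
v(-5/3) = -56/9, v(-5/6) = 23/18, v(0) = 6, v(5/6) = 143/18, v(5/3) = 64/9, v(2.5) = 3.5.
Sum = Δu · [v(-5/3) + v(-5/6) + v(0) + ...].
Sum ≈ 16.343.

16.343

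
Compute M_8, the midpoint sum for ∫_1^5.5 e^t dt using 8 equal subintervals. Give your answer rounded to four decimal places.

Δt = (5.5 − 1)/8 = 0.5625.
Midpoints: 1.28125, 1.84375, 2.40625, 2.96875, 3.53125, 4.09375, 4.65625, 5.21875.
f(1.28125) ≈ 3.6011, f(1.84375) ≈ 6.3202, f(2.40625) ≈ 11.0923, f(2.96875) ≈ 19.4676, f(3.53125) ≈ 34.1666, f(4.09375) ≈ 59.9643, f(4.65625) ≈ 105.2407, f(5.21875) ≈ 184.7032.
Sum = Δt · [f(1.28125) + f(1.84375) + f(2.40625) + ...].
Sum ≈ 238.8128.

238.8128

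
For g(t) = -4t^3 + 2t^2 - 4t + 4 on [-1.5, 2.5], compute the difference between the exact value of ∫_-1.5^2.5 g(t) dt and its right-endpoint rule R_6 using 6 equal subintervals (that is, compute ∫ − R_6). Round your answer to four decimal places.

Exact integral: ∫_-1.5^2.5 g(t) dt ≈ -13.333333.
R_6 ≈ -42.518519.
Error ≈ -13.333333 − (-42.518519) ≈ 29.1852.

29.1852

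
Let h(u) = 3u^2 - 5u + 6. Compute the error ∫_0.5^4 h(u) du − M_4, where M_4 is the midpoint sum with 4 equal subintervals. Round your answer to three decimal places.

0.670

Exact integral: ∫_0.5^4 h(u) du = 45.5.
M_4 ≈ 44.83008.
Error ≈ 45.5 − 44.83008 ≈ 0.670.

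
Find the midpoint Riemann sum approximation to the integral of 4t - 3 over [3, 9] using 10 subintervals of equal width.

Δt = (9 − 3)/10 = 0.6.
Midpoints: 3.3, 3.9, 4.5, 5.1, 5.7, 6.3, 6.9, 7.5, 8.1, 8.7.
f(3.3) = 10.2, f(3.9) = 12.6, f(4.5) = 15, f(5.1) = 17.4, f(5.7) = 19.8, f(6.3) = 22.2, f(6.9) = 24.6, f(7.5) = 27, f(8.1) = 29.4, f(8.7) = 31.8.
Sum = Δt · [f(3.3) + f(3.9) + f(4.5) + ...].
Sum = 126.

126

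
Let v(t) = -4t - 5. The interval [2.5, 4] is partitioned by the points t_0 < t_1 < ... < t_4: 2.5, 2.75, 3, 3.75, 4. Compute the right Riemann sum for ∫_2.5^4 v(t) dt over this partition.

Subinterval widths: 0.25, 0.25, 0.75, 0.25.
Right endpoints: 2.75, 3, 3.75, 4.
v(2.75) = -16, v(3) = -17, v(3.75) = -20, v(4) = -21.
Sum = Σ Δt_i · v(t_i).
Sum = -28.5.

-28.5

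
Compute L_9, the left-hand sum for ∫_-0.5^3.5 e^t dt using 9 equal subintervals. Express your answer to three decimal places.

25.818

Δt = (3.5 − (-0.5))/9 = 4/9.
Left endpoints: -0.5, -1/18, 7/18, 5/6, 23/18, 31/18, 13/6, 47/18, 55/18.
f(-0.5) ≈ 0.607, f(-1/18) ≈ 0.946, f(7/18) ≈ 1.475, f(5/6) ≈ 2.301, f(23/18) ≈ 3.589, f(31/18) ≈ 5.597, f(13/6) ≈ 8.729, f(47/18) ≈ 13.614, f(55/18) ≈ 21.233.
Sum = Δt · [f(-0.5) + f(-1/18) + f(7/18) + ...].
Sum ≈ 25.818.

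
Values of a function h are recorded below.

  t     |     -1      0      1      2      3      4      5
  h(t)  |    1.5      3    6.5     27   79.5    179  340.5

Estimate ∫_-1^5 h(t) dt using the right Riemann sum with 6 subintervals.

Δt = 1.
Sum = 1·[3 + 6.5 + 27 + 79.5 + 179 + 340.5] = 635.5.

635.5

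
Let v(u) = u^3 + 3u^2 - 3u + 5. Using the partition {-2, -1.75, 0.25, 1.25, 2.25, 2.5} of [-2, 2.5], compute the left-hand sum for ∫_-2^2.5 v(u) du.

Subinterval widths: 0.25, 2, 1, 1, 0.25.
Left endpoints: -2, -1.75, 0.25, 1.25, 2.25.
v(-2) = 15, v(-1.75) = 14.078125, v(0.25) = 4.453125, v(1.25) = 7.890625, v(2.25) = 24.828125.
Sum = Σ Δu_i · v(u_i).
Sum = 50.45703125.

50.45703125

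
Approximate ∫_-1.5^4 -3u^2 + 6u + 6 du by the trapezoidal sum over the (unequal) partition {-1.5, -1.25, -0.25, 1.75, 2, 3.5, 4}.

0.609375

Subinterval widths: 0.25, 1, 2, 0.25, 1.5, 0.5.
f(-1.5) = -9.75, f(-1.25) = -6.1875, f(-0.25) = 4.3125, f(1.75) = 7.3125, f(2) = 6, f(3.5) = -9.75, f(4) = -18.
On each subinterval the trapezoid contributes (Δu_i/2)·[f(u_{i-1}) + f(u_i)].
Sum = 0.609375.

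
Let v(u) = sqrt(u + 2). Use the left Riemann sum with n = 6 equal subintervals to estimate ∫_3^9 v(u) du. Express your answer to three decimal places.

Δu = (9 − 3)/6 = 1.
Left endpoints: 3, 4, 5, 6, 7, 8.
v(3) ≈ 2.236, v(4) ≈ 2.449, v(5) ≈ 2.646, v(6) ≈ 2.828, v(7) ≈ 3.000, v(8) ≈ 3.162.
Sum = Δu · [v(3) + v(4) + v(5) + ...].
Sum ≈ 16.322.

16.322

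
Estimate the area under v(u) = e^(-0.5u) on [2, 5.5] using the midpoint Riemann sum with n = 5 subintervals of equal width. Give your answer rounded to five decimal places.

Δu = (5.5 − 2)/5 = 0.7.
Midpoints: 2.35, 3.05, 3.75, 4.45, 5.15.
v(2.35) ≈ 0.30882, v(3.05) ≈ 0.21762, v(3.75) ≈ 0.15335, v(4.45) ≈ 0.10807, v(5.15) ≈ 0.07615.
Sum = Δu · [v(2.35) + v(3.05) + v(3.75) + v(4.45) + v(5.15)].
Sum ≈ 0.60481.

0.60481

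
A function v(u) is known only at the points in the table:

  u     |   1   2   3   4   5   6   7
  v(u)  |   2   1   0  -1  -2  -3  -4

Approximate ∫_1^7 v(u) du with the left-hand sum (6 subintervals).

Δu = 1.
Sum = 1·[2 + 1 + 0 + (-1) + (-2) + (-3)] = -3.

-3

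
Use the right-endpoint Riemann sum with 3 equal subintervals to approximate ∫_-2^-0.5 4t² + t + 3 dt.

Δt = (-0.5 − (-2))/3 = 0.5.
Right endpoints: -1.5, -1, -0.5.
f(-1.5) = 10.5, f(-1) = 6, f(-0.5) = 3.5.
Sum = Δt · [f(-1.5) + f(-1) + f(-0.5)].
Sum = 10.

10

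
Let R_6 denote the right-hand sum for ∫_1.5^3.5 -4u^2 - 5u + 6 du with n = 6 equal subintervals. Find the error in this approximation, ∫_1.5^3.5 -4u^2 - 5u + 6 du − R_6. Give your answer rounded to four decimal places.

8.4815

Exact integral: ∫_1.5^3.5 f(u) du ≈ -65.666667.
R_6 ≈ -74.148148.
Error ≈ -65.666667 − (-74.148148) ≈ 8.4815.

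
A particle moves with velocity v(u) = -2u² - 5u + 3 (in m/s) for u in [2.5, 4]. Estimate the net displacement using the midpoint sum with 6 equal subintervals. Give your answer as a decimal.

-52.109375

Δu = (4 − 2.5)/6 = 0.25.
Midpoints: 2.625, 2.875, 3.125, 3.375, 3.625, 3.875.
v(2.625) = -23.90625, v(2.875) = -27.90625, v(3.125) = -32.15625, v(3.375) = -36.65625, v(3.625) = -41.40625, v(3.875) = -46.40625.
Sum = Δu · [v(2.625) + v(2.875) + v(3.125) + ...].
Sum = -52.109375.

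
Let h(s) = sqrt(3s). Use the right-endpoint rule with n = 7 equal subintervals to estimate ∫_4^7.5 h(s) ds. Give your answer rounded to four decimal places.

Δs = (7.5 − 4)/7 = 0.5.
Right endpoints: 4.5, 5, 5.5, 6, 6.5, 7, 7.5.
h(4.5) ≈ 3.6742, h(5) ≈ 3.8730, h(5.5) ≈ 4.0620, h(6) ≈ 4.2426, h(6.5) ≈ 4.4159, h(7) ≈ 4.5826, h(7.5) ≈ 4.7434.
Sum = Δs · [h(4.5) + h(5) + h(5.5) + ...].
Sum ≈ 14.7969.

14.7969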